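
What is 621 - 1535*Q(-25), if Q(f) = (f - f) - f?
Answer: -37754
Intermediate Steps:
Q(f) = -f (Q(f) = 0 - f = -f)
621 - 1535*Q(-25) = 621 - (-1535)*(-25) = 621 - 1535*25 = 621 - 38375 = -37754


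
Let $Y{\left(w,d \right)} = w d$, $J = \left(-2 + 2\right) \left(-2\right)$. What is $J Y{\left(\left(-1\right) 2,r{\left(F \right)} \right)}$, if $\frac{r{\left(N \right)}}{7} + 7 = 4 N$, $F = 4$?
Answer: $0$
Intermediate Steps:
$r{\left(N \right)} = -49 + 28 N$ ($r{\left(N \right)} = -49 + 7 \cdot 4 N = -49 + 28 N$)
$J = 0$ ($J = 0 \left(-2\right) = 0$)
$Y{\left(w,d \right)} = d w$
$J Y{\left(\left(-1\right) 2,r{\left(F \right)} \right)} = 0 \left(-49 + 28 \cdot 4\right) \left(\left(-1\right) 2\right) = 0 \left(-49 + 112\right) \left(-2\right) = 0 \cdot 63 \left(-2\right) = 0 \left(-126\right) = 0$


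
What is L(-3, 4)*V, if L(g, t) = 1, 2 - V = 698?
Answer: -696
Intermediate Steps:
V = -696 (V = 2 - 1*698 = 2 - 698 = -696)
L(-3, 4)*V = 1*(-696) = -696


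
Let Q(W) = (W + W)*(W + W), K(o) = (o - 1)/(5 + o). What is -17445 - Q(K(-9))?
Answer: -17470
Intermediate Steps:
K(o) = (-1 + o)/(5 + o)
Q(W) = 4*W² (Q(W) = (2*W)*(2*W) = 4*W²)
-17445 - Q(K(-9)) = -17445 - 4*((-1 - 9)/(5 - 9))² = -17445 - 4*(-10/(-4))² = -17445 - 4*(-¼*(-10))² = -17445 - 4*(5/2)² = -17445 - 4*25/4 = -17445 - 1*25 = -17445 - 25 = -17470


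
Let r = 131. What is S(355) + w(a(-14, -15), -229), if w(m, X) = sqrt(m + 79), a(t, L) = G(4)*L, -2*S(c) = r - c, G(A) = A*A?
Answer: 112 + I*sqrt(161) ≈ 112.0 + 12.689*I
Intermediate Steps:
G(A) = A**2
S(c) = -131/2 + c/2 (S(c) = -(131 - c)/2 = -131/2 + c/2)
a(t, L) = 16*L (a(t, L) = 4**2*L = 16*L)
w(m, X) = sqrt(79 + m)
S(355) + w(a(-14, -15), -229) = (-131/2 + (1/2)*355) + sqrt(79 + 16*(-15)) = (-131/2 + 355/2) + sqrt(79 - 240) = 112 + sqrt(-161) = 112 + I*sqrt(161)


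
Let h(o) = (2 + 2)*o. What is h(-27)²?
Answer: 11664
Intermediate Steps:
h(o) = 4*o
h(-27)² = (4*(-27))² = (-108)² = 11664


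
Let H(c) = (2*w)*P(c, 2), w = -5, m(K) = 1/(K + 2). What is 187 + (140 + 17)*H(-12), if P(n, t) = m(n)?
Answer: 344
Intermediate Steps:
m(K) = 1/(2 + K)
P(n, t) = 1/(2 + n)
H(c) = -10/(2 + c) (H(c) = (2*(-5))/(2 + c) = -10/(2 + c))
187 + (140 + 17)*H(-12) = 187 + (140 + 17)*(-10/(2 - 12)) = 187 + 157*(-10/(-10)) = 187 + 157*(-10*(-⅒)) = 187 + 157*1 = 187 + 157 = 344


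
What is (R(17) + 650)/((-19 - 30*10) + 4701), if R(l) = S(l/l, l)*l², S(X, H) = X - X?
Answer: 325/2191 ≈ 0.14833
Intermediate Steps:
S(X, H) = 0
R(l) = 0 (R(l) = 0*l² = 0)
(R(17) + 650)/((-19 - 30*10) + 4701) = (0 + 650)/((-19 - 30*10) + 4701) = 650/((-19 - 300) + 4701) = 650/(-319 + 4701) = 650/4382 = 650*(1/4382) = 325/2191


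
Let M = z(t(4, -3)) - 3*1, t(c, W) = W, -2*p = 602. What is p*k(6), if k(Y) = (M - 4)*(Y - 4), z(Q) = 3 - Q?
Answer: 602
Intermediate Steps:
p = -301 (p = -½*602 = -301)
M = 3 (M = (3 - 1*(-3)) - 3*1 = (3 + 3) - 3 = 6 - 3 = 3)
k(Y) = 4 - Y (k(Y) = (3 - 4)*(Y - 4) = -(-4 + Y) = 4 - Y)
p*k(6) = -301*(4 - 1*6) = -301*(4 - 6) = -301*(-2) = 602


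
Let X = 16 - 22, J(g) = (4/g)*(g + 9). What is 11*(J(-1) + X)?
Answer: -418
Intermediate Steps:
J(g) = 4*(9 + g)/g (J(g) = (4/g)*(9 + g) = 4*(9 + g)/g)
X = -6
11*(J(-1) + X) = 11*((4 + 36/(-1)) - 6) = 11*((4 + 36*(-1)) - 6) = 11*((4 - 36) - 6) = 11*(-32 - 6) = 11*(-38) = -418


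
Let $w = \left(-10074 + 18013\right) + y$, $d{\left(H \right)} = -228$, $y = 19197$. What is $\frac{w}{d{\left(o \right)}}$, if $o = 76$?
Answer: $- \frac{6784}{57} \approx -119.02$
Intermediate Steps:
$w = 27136$ ($w = \left(-10074 + 18013\right) + 19197 = 7939 + 19197 = 27136$)
$\frac{w}{d{\left(o \right)}} = \frac{27136}{-228} = 27136 \left(- \frac{1}{228}\right) = - \frac{6784}{57}$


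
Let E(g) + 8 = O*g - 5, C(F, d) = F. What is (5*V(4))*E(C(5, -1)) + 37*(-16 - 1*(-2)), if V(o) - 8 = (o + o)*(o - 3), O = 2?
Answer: -758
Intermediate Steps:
V(o) = 8 + 2*o*(-3 + o) (V(o) = 8 + (o + o)*(o - 3) = 8 + (2*o)*(-3 + o) = 8 + 2*o*(-3 + o))
E(g) = -13 + 2*g (E(g) = -8 + (2*g - 5) = -8 + (-5 + 2*g) = -13 + 2*g)
(5*V(4))*E(C(5, -1)) + 37*(-16 - 1*(-2)) = (5*(8 - 6*4 + 2*4**2))*(-13 + 2*5) + 37*(-16 - 1*(-2)) = (5*(8 - 24 + 2*16))*(-13 + 10) + 37*(-16 + 2) = (5*(8 - 24 + 32))*(-3) + 37*(-14) = (5*16)*(-3) - 518 = 80*(-3) - 518 = -240 - 518 = -758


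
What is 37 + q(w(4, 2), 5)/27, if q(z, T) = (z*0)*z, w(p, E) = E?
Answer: 37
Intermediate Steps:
q(z, T) = 0 (q(z, T) = 0*z = 0)
37 + q(w(4, 2), 5)/27 = 37 + 0/27 = 37 + (1/27)*0 = 37 + 0 = 37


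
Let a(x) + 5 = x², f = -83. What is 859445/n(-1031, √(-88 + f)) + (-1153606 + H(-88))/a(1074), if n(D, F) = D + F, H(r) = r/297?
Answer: -27629181290396855/33109882141644 - 2578335*I*√19/1063132 ≈ -834.47 - 10.571*I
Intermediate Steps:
H(r) = r/297 (H(r) = r*(1/297) = r/297)
a(x) = -5 + x²
859445/n(-1031, √(-88 + f)) + (-1153606 + H(-88))/a(1074) = 859445/(-1031 + √(-88 - 83)) + (-1153606 + (1/297)*(-88))/(-5 + 1074²) = 859445/(-1031 + √(-171)) + (-1153606 - 8/27)/(-5 + 1153476) = 859445/(-1031 + 3*I*√19) - 31147370/27/1153471 = 859445/(-1031 + 3*I*√19) - 31147370/27*1/1153471 = 859445/(-1031 + 3*I*√19) - 31147370/31143717 = -31147370/31143717 + 859445/(-1031 + 3*I*√19)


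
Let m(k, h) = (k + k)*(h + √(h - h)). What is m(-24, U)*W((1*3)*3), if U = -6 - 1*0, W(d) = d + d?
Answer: 5184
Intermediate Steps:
W(d) = 2*d
U = -6 (U = -6 + 0 = -6)
m(k, h) = 2*h*k (m(k, h) = (2*k)*(h + √0) = (2*k)*(h + 0) = (2*k)*h = 2*h*k)
m(-24, U)*W((1*3)*3) = (2*(-6)*(-24))*(2*((1*3)*3)) = 288*(2*(3*3)) = 288*(2*9) = 288*18 = 5184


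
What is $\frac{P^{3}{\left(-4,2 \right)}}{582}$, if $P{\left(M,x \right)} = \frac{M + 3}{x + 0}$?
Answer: $- \frac{1}{4656} \approx -0.00021478$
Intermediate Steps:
$P{\left(M,x \right)} = \frac{3 + M}{x}$
$\frac{P^{3}{\left(-4,2 \right)}}{582} = \frac{\left(\frac{3 - 4}{2}\right)^{3}}{582} = \left(\frac{1}{2} \left(-1\right)\right)^{3} \cdot \frac{1}{582} = \left(- \frac{1}{2}\right)^{3} \cdot \frac{1}{582} = \left(- \frac{1}{8}\right) \frac{1}{582} = - \frac{1}{4656}$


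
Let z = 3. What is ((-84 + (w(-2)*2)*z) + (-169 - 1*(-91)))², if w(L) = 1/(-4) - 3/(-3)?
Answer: 99225/4 ≈ 24806.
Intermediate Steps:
w(L) = ¾ (w(L) = 1*(-¼) - 3*(-⅓) = -¼ + 1 = ¾)
((-84 + (w(-2)*2)*z) + (-169 - 1*(-91)))² = ((-84 + ((¾)*2)*3) + (-169 - 1*(-91)))² = ((-84 + (3/2)*3) + (-169 + 91))² = ((-84 + 9/2) - 78)² = (-159/2 - 78)² = (-315/2)² = 99225/4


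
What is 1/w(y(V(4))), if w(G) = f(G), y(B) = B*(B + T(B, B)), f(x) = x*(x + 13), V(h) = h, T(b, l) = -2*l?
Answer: 1/48 ≈ 0.020833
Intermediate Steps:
f(x) = x*(13 + x)
y(B) = -B² (y(B) = B*(B - 2*B) = B*(-B) = -B²)
w(G) = G*(13 + G)
1/w(y(V(4))) = 1/((-1*4²)*(13 - 1*4²)) = 1/((-1*16)*(13 - 1*16)) = 1/(-16*(13 - 16)) = 1/(-16*(-3)) = 1/48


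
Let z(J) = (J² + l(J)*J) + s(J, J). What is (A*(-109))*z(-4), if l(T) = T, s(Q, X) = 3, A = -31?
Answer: 118265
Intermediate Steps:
z(J) = 3 + 2*J² (z(J) = (J² + J*J) + 3 = (J² + J²) + 3 = 2*J² + 3 = 3 + 2*J²)
(A*(-109))*z(-4) = (-31*(-109))*(3 + 2*(-4)²) = 3379*(3 + 2*16) = 3379*(3 + 32) = 3379*35 = 118265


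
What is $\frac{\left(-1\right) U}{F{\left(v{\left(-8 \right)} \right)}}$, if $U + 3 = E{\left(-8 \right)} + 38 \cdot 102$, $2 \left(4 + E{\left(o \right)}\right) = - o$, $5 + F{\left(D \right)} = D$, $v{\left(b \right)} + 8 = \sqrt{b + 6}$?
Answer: $\frac{16783}{57} + \frac{1291 i \sqrt{2}}{57} \approx 294.44 + 32.031 i$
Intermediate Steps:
$v{\left(b \right)} = -8 + \sqrt{6 + b}$ ($v{\left(b \right)} = -8 + \sqrt{b + 6} = -8 + \sqrt{6 + b}$)
$F{\left(D \right)} = -5 + D$
$E{\left(o \right)} = -4 - \frac{o}{2}$ ($E{\left(o \right)} = -4 + \frac{\left(-1\right) o}{2} = -4 - \frac{o}{2}$)
$U = 3873$ ($U = -3 + \left(\left(-4 - -4\right) + 38 \cdot 102\right) = -3 + \left(\left(-4 + 4\right) + 3876\right) = -3 + \left(0 + 3876\right) = -3 + 3876 = 3873$)
$\frac{\left(-1\right) U}{F{\left(v{\left(-8 \right)} \right)}} = \frac{\left(-1\right) 3873}{-5 - \left(8 - \sqrt{6 - 8}\right)} = - \frac{3873}{-5 - \left(8 - \sqrt{-2}\right)} = - \frac{3873}{-5 - \left(8 - i \sqrt{2}\right)} = - \frac{3873}{-13 + i \sqrt{2}}$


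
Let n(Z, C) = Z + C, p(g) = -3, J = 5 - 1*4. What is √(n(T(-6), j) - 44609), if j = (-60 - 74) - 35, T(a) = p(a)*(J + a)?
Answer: I*√44763 ≈ 211.57*I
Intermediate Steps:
J = 1 (J = 5 - 4 = 1)
T(a) = -3 - 3*a (T(a) = -3*(1 + a) = -3 - 3*a)
j = -169 (j = -134 - 35 = -169)
n(Z, C) = C + Z
√(n(T(-6), j) - 44609) = √((-169 + (-3 - 3*(-6))) - 44609) = √((-169 + (-3 + 18)) - 44609) = √((-169 + 15) - 44609) = √(-154 - 44609) = √(-44763) = I*√44763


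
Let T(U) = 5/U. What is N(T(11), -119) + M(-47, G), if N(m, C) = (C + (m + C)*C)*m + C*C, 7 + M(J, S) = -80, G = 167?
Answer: 2472289/121 ≈ 20432.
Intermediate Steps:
M(J, S) = -87 (M(J, S) = -7 - 80 = -87)
N(m, C) = C² + m*(C + C*(C + m)) (N(m, C) = (C + (C + m)*C)*m + C² = (C + C*(C + m))*m + C² = m*(C + C*(C + m)) + C² = C² + m*(C + C*(C + m)))
N(T(11), -119) + M(-47, G) = -119*(-119 + 5/11 + (5/11)² - 595/11) - 87 = -119*(-119 + 5*(1/11) + (5*(1/11))² - 595/11) - 87 = -119*(-119 + 5/11 + (5/11)² - 119*5/11) - 87 = -119*(-119 + 5/11 + 25/121 - 595/11) - 87 = -119*(-20864/121) - 87 = 2482816/121 - 87 = 2472289/121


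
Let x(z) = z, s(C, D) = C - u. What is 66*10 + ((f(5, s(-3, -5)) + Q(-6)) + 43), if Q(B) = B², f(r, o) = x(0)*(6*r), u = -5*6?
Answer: 739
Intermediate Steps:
u = -30
s(C, D) = 30 + C (s(C, D) = C - 1*(-30) = C + 30 = 30 + C)
f(r, o) = 0 (f(r, o) = 0*(6*r) = 0)
66*10 + ((f(5, s(-3, -5)) + Q(-6)) + 43) = 66*10 + ((0 + (-6)²) + 43) = 660 + ((0 + 36) + 43) = 660 + (36 + 43) = 660 + 79 = 739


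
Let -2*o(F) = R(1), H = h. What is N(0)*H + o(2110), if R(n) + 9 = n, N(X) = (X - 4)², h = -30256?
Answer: -484092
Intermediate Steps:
N(X) = (-4 + X)²
H = -30256
R(n) = -9 + n
o(F) = 4 (o(F) = -(-9 + 1)/2 = -½*(-8) = 4)
N(0)*H + o(2110) = (-4 + 0)²*(-30256) + 4 = (-4)²*(-30256) + 4 = 16*(-30256) + 4 = -484096 + 4 = -484092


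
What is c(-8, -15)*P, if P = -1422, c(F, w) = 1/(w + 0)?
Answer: 474/5 ≈ 94.800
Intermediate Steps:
c(F, w) = 1/w
c(-8, -15)*P = -1422/(-15) = -1/15*(-1422) = 474/5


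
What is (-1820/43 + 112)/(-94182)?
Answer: -1498/2024913 ≈ -0.00073978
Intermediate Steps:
(-1820/43 + 112)/(-94182) = (-1820/43 + 112)*(-1/94182) = (2996/43)*(-1/94182) = -1498/2024913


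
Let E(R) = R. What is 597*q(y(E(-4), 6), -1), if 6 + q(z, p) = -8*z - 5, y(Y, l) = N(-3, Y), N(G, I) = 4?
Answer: -25671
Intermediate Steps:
y(Y, l) = 4
q(z, p) = -11 - 8*z (q(z, p) = -6 + (-8*z - 5) = -6 + (-5 - 8*z) = -11 - 8*z)
597*q(y(E(-4), 6), -1) = 597*(-11 - 8*4) = 597*(-11 - 32) = 597*(-43) = -25671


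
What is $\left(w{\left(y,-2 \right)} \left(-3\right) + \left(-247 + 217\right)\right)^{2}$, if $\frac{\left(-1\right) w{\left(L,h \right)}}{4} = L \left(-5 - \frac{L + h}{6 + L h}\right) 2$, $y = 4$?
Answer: $171396$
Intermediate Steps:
$w{\left(L,h \right)} = - 8 L \left(-5 - \frac{L + h}{6 + L h}\right)$ ($w{\left(L,h \right)} = - 4 L \left(-5 - \frac{L + h}{6 + L h}\right) 2 = - 4 \cdot 2 L \left(-5 - \frac{L + h}{6 + L h}\right) = - 8 L \left(-5 - \frac{L + h}{6 + L h}\right)$)
$\left(w{\left(y,-2 \right)} \left(-3\right) + \left(-247 + 217\right)\right)^{2} = \left(8 \cdot 4 \frac{1}{6 + 4 \left(-2\right)} \left(30 + 4 - 2 + 5 \cdot 4 \left(-2\right)\right) \left(-3\right) + \left(-247 + 217\right)\right)^{2} = \left(8 \cdot 4 \frac{1}{6 - 8} \left(30 + 4 - 2 - 40\right) \left(-3\right) - 30\right)^{2} = \left(8 \cdot 4 \frac{1}{-2} \left(-8\right) \left(-3\right) - 30\right)^{2} = \left(8 \cdot 4 \left(- \frac{1}{2}\right) \left(-8\right) \left(-3\right) - 30\right)^{2} = \left(128 \left(-3\right) - 30\right)^{2} = \left(-384 - 30\right)^{2} = \left(-414\right)^{2} = 171396$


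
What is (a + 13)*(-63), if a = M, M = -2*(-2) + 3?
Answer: -1260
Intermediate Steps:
M = 7 (M = 4 + 3 = 7)
a = 7
(a + 13)*(-63) = (7 + 13)*(-63) = 20*(-63) = -1260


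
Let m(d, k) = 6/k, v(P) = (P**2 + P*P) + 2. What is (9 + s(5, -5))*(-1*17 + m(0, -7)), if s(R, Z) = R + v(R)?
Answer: -8250/7 ≈ -1178.6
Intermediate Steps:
v(P) = 2 + 2*P**2 (v(P) = (P**2 + P**2) + 2 = 2*P**2 + 2 = 2 + 2*P**2)
s(R, Z) = 2 + R + 2*R**2 (s(R, Z) = R + (2 + 2*R**2) = 2 + R + 2*R**2)
(9 + s(5, -5))*(-1*17 + m(0, -7)) = (9 + (2 + 5 + 2*5**2))*(-1*17 + 6/(-7)) = (9 + (2 + 5 + 2*25))*(-17 + 6*(-1/7)) = (9 + (2 + 5 + 50))*(-17 - 6/7) = (9 + 57)*(-125/7) = 66*(-125/7) = -8250/7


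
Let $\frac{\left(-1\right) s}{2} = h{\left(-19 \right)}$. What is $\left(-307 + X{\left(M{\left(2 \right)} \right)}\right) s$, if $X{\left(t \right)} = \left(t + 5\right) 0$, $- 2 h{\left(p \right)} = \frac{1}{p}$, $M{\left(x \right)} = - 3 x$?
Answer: $\frac{307}{19} \approx 16.158$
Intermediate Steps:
$h{\left(p \right)} = - \frac{1}{2 p}$
$s = - \frac{1}{19}$ ($s = - 2 \left(- \frac{1}{2 \left(-19\right)}\right) = - 2 \left(\left(- \frac{1}{2}\right) \left(- \frac{1}{19}\right)\right) = \left(-2\right) \frac{1}{38} = - \frac{1}{19} \approx -0.052632$)
$X{\left(t \right)} = 0$ ($X{\left(t \right)} = \left(5 + t\right) 0 = 0$)
$\left(-307 + X{\left(M{\left(2 \right)} \right)}\right) s = \left(-307 + 0\right) \left(- \frac{1}{19}\right) = \left(-307\right) \left(- \frac{1}{19}\right) = \frac{307}{19}$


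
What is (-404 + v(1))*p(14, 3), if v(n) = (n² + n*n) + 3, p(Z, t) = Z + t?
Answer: -6783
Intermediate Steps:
v(n) = 3 + 2*n² (v(n) = (n² + n²) + 3 = 2*n² + 3 = 3 + 2*n²)
(-404 + v(1))*p(14, 3) = (-404 + (3 + 2*1²))*(14 + 3) = (-404 + (3 + 2*1))*17 = (-404 + (3 + 2))*17 = (-404 + 5)*17 = -399*17 = -6783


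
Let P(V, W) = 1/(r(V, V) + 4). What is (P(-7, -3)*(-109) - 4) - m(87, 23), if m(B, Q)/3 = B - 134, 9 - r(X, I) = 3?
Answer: 1261/10 ≈ 126.10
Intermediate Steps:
r(X, I) = 6 (r(X, I) = 9 - 1*3 = 9 - 3 = 6)
m(B, Q) = -402 + 3*B (m(B, Q) = 3*(B - 134) = 3*(-134 + B) = -402 + 3*B)
P(V, W) = 1/10 (P(V, W) = 1/(6 + 4) = 1/10)
(P(-7, -3)*(-109) - 4) - m(87, 23) = ((1/10)*(-109) - 4) - (-402 + 3*87) = (-109/10 - 4) - (-402 + 261) = -149/10 - 1*(-141) = -149/10 + 141 = 1261/10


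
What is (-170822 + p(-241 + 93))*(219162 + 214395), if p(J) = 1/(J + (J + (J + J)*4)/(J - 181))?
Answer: -3507532600365693/47360 ≈ -7.4061e+10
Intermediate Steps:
p(J) = 1/(J + 9*J/(-181 + J)) (p(J) = 1/(J + (J + (2*J)*4)/(-181 + J)) = 1/(J + (J + 8*J)/(-181 + J)) = 1/(J + (9*J)/(-181 + J)) = 1/(J + 9*J/(-181 + J)))
(-170822 + p(-241 + 93))*(219162 + 214395) = (-170822 + (-181 + (-241 + 93))/((-241 + 93)*(-172 + (-241 + 93))))*(219162 + 214395) = (-170822 + (-181 - 148)/((-148)*(-172 - 148)))*433557 = (-170822 - 1/148*(-329)/(-320))*433557 = (-170822 - 1/148*(-1/320)*(-329))*433557 = (-170822 - 329/47360)*433557 = -8090130249/47360*433557 = -3507532600365693/47360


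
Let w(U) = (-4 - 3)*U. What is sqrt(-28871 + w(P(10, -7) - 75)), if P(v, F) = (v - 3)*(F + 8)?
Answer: 3*I*sqrt(3155) ≈ 168.51*I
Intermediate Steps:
P(v, F) = (-3 + v)*(8 + F)
w(U) = -7*U
sqrt(-28871 + w(P(10, -7) - 75)) = sqrt(-28871 - 7*((-24 - 3*(-7) + 8*10 - 7*10) - 75)) = sqrt(-28871 - 7*((-24 + 21 + 80 - 70) - 75)) = sqrt(-28871 - 7*(7 - 75)) = sqrt(-28871 - 7*(-68)) = sqrt(-28871 + 476) = sqrt(-28395) = 3*I*sqrt(3155)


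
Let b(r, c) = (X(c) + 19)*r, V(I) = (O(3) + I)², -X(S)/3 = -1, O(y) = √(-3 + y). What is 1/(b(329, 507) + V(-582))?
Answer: 1/345962 ≈ 2.8905e-6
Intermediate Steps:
X(S) = 3 (X(S) = -3*(-1) = 3)
V(I) = I² (V(I) = (√(-3 + 3) + I)² = (√0 + I)² = (0 + I)² = I²)
b(r, c) = 22*r (b(r, c) = (3 + 19)*r = 22*r)
1/(b(329, 507) + V(-582)) = 1/(22*329 + (-582)²) = 1/(7238 + 338724) = 1/345962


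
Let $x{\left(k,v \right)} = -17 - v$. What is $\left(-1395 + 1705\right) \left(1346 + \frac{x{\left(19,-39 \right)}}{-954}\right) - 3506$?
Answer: $\frac{197357248}{477} \approx 4.1375 \cdot 10^{5}$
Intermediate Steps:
$\left(-1395 + 1705\right) \left(1346 + \frac{x{\left(19,-39 \right)}}{-954}\right) - 3506 = \left(-1395 + 1705\right) \left(1346 + \frac{-17 - -39}{-954}\right) - 3506 = 310 \left(1346 + \left(-17 + 39\right) \left(- \frac{1}{954}\right)\right) - 3506 = 310 \left(1346 + 22 \left(- \frac{1}{954}\right)\right) - 3506 = 310 \left(1346 - \frac{11}{477}\right) - 3506 = 310 \cdot \frac{642031}{477} - 3506 = \frac{199029610}{477} - 3506 = \frac{197357248}{477}$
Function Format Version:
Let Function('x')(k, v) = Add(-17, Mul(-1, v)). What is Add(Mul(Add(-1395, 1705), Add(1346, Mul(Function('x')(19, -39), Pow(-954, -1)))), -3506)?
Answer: Rational(197357248, 477) ≈ 4.1375e+5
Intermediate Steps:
Add(Mul(Add(-1395, 1705), Add(1346, Mul(Function('x')(19, -39), Pow(-954, -1)))), -3506) = Add(Mul(Add(-1395, 1705), Add(1346, Mul(Add(-17, Mul(-1, -39)), Pow(-954, -1)))), -3506) = Add(Mul(310, Add(1346, Mul(Add(-17, 39), Rational(-1, 954)))), -3506) = Add(Mul(310, Add(1346, Mul(22, Rational(-1, 954)))), -3506) = Add(Mul(310, Add(1346, Rational(-11, 477))), -3506) = Add(Mul(310, Rational(642031, 477)), -3506) = Add(Rational(199029610, 477), -3506) = Rational(197357248, 477)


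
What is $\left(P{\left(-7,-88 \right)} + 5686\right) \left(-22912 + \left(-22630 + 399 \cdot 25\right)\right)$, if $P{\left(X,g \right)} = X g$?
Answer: $-224143234$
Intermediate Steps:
$\left(P{\left(-7,-88 \right)} + 5686\right) \left(-22912 + \left(-22630 + 399 \cdot 25\right)\right) = \left(\left(-7\right) \left(-88\right) + 5686\right) \left(-22912 + \left(-22630 + 399 \cdot 25\right)\right) = \left(616 + 5686\right) \left(-22912 + \left(-22630 + 9975\right)\right) = 6302 \left(-22912 - 12655\right) = 6302 \left(-35567\right) = -224143234$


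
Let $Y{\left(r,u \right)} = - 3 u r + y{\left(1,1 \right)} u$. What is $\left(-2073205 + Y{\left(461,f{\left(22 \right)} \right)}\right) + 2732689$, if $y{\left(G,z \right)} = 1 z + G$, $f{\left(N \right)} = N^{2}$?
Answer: $-8920$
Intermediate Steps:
$y{\left(G,z \right)} = G + z$ ($y{\left(G,z \right)} = z + G = G + z$)
$Y{\left(r,u \right)} = 2 u - 3 r u$ ($Y{\left(r,u \right)} = - 3 u r + \left(1 + 1\right) u = - 3 r u + 2 u = 2 u - 3 r u$)
$\left(-2073205 + Y{\left(461,f{\left(22 \right)} \right)}\right) + 2732689 = \left(-2073205 + 22^{2} \left(2 - 1383\right)\right) + 2732689 = \left(-2073205 + 484 \left(2 - 1383\right)\right) + 2732689 = \left(-2073205 + 484 \left(-1381\right)\right) + 2732689 = \left(-2073205 - 668404\right) + 2732689 = -2741609 + 2732689 = -8920$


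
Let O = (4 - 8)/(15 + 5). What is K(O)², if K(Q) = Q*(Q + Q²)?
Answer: 16/15625 ≈ 0.0010240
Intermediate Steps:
O = -⅕ (O = -4/20 = -4*1/20 = -⅕ ≈ -0.20000)
K(O)² = ((-⅕)²*(1 - ⅕))² = ((1/25)*(⅘))² = (4/125)² = 16/15625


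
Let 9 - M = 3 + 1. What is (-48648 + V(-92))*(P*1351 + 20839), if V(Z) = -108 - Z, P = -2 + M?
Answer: -1211344288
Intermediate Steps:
M = 5 (M = 9 - (3 + 1) = 9 - 1*4 = 9 - 4 = 5)
P = 3 (P = -2 + 5 = 3)
(-48648 + V(-92))*(P*1351 + 20839) = (-48648 + (-108 - 1*(-92)))*(3*1351 + 20839) = (-48648 + (-108 + 92))*(4053 + 20839) = (-48648 - 16)*24892 = -48664*24892 = -1211344288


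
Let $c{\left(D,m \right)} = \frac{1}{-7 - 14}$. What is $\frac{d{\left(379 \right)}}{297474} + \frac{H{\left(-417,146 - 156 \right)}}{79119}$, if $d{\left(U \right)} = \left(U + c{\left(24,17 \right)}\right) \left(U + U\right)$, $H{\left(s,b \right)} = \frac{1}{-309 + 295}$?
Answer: $\frac{17676234715}{18305657538} \approx 0.96562$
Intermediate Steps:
$H{\left(s,b \right)} = - \frac{1}{14}$ ($H{\left(s,b \right)} = \frac{1}{-14} = - \frac{1}{14}$)
$c{\left(D,m \right)} = - \frac{1}{21}$ ($c{\left(D,m \right)} = \frac{1}{-21} = - \frac{1}{21}$)
$d{\left(U \right)} = 2 U \left(- \frac{1}{21} + U\right)$ ($d{\left(U \right)} = \left(U - \frac{1}{21}\right) \left(U + U\right) = \left(- \frac{1}{21} + U\right) 2 U = 2 U \left(- \frac{1}{21} + U\right)$)
$\frac{d{\left(379 \right)}}{297474} + \frac{H{\left(-417,146 - 156 \right)}}{79119} = \frac{\frac{2}{21} \cdot 379 \left(-1 + 21 \cdot 379\right)}{297474} - \frac{1}{14 \cdot 79119} = \frac{2}{21} \cdot 379 \left(-1 + 7959\right) \frac{1}{297474} - \frac{1}{1107666} = \frac{2}{21} \cdot 379 \cdot 7958 \cdot \frac{1}{297474} - \frac{1}{1107666} = \frac{6032164}{21} \cdot \frac{1}{297474} - \frac{1}{1107666} = \frac{3016082}{3123477} - \frac{1}{1107666} = \frac{17676234715}{18305657538}$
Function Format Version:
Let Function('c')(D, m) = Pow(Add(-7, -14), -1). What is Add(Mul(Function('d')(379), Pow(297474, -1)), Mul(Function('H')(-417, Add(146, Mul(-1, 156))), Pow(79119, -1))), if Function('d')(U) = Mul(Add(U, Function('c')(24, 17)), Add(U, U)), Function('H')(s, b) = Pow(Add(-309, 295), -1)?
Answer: Rational(17676234715, 18305657538) ≈ 0.96562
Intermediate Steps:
Function('H')(s, b) = Rational(-1, 14) (Function('H')(s, b) = Pow(-14, -1) = Rational(-1, 14))
Function('c')(D, m) = Rational(-1, 21) (Function('c')(D, m) = Pow(-21, -1) = Rational(-1, 21))
Function('d')(U) = Mul(2, U, Add(Rational(-1, 21), U)) (Function('d')(U) = Mul(Add(U, Rational(-1, 21)), Add(U, U)) = Mul(Add(Rational(-1, 21), U), Mul(2, U)) = Mul(2, U, Add(Rational(-1, 21), U)))
Add(Mul(Function('d')(379), Pow(297474, -1)), Mul(Function('H')(-417, Add(146, Mul(-1, 156))), Pow(79119, -1))) = Add(Mul(Mul(Rational(2, 21), 379, Add(-1, Mul(21, 379))), Pow(297474, -1)), Mul(Rational(-1, 14), Pow(79119, -1))) = Add(Mul(Mul(Rational(2, 21), 379, Add(-1, 7959)), Rational(1, 297474)), Mul(Rational(-1, 14), Rational(1, 79119))) = Add(Mul(Mul(Rational(2, 21), 379, 7958), Rational(1, 297474)), Rational(-1, 1107666)) = Add(Mul(Rational(6032164, 21), Rational(1, 297474)), Rational(-1, 1107666)) = Add(Rational(3016082, 3123477), Rational(-1, 1107666)) = Rational(17676234715, 18305657538)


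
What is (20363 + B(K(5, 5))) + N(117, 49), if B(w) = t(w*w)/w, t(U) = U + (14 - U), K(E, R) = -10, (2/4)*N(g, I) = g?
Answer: 102978/5 ≈ 20596.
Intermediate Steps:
N(g, I) = 2*g
t(U) = 14
B(w) = 14/w
(20363 + B(K(5, 5))) + N(117, 49) = (20363 + 14/(-10)) + 2*117 = (20363 + 14*(-⅒)) + 234 = (20363 - 7/5) + 234 = 101808/5 + 234 = 102978/5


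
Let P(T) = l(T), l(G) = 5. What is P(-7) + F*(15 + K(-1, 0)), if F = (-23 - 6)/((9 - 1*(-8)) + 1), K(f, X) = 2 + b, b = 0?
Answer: -403/18 ≈ -22.389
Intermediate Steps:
P(T) = 5
K(f, X) = 2 (K(f, X) = 2 + 0 = 2)
F = -29/18 (F = -29/((9 + 8) + 1) = -29/(17 + 1) = -29/18 ≈ -1.6111)
P(-7) + F*(15 + K(-1, 0)) = 5 - 29*(15 + 2)/18 = 5 - 29/18*17 = 5 - 493/18 = -403/18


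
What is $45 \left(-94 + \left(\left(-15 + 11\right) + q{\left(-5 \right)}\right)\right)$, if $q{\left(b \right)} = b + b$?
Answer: $-4860$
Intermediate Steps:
$q{\left(b \right)} = 2 b$
$45 \left(-94 + \left(\left(-15 + 11\right) + q{\left(-5 \right)}\right)\right) = 45 \left(-94 + \left(\left(-15 + 11\right) + 2 \left(-5\right)\right)\right) = 45 \left(-94 - 14\right) = 45 \left(-108\right) = -4860$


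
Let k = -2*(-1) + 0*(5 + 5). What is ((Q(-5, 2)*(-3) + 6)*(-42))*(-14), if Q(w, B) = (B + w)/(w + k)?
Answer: 1764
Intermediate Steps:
k = 2 (k = 2 + 0*10 = 2 + 0 = 2)
Q(w, B) = (B + w)/(2 + w) (Q(w, B) = (B + w)/(w + 2) = (B + w)/(2 + w))
((Q(-5, 2)*(-3) + 6)*(-42))*(-14) = ((((2 - 5)/(2 - 5))*(-3) + 6)*(-42))*(-14) = (((-3/(-3))*(-3) + 6)*(-42))*(-14) = ((-1/3*(-3)*(-3) + 6)*(-42))*(-14) = ((1*(-3) + 6)*(-42))*(-14) = ((-3 + 6)*(-42))*(-14) = (3*(-42))*(-14) = -126*(-14) = 1764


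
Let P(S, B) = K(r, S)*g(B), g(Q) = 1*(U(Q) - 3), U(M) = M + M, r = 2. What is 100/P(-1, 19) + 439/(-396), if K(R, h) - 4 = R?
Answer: -1753/2772 ≈ -0.63240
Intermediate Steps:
U(M) = 2*M
K(R, h) = 4 + R
g(Q) = -3 + 2*Q (g(Q) = 1*(2*Q - 3) = 1*(-3 + 2*Q) = -3 + 2*Q)
P(S, B) = -18 + 12*B (P(S, B) = (4 + 2)*(-3 + 2*B) = 6*(-3 + 2*B) = -18 + 12*B)
100/P(-1, 19) + 439/(-396) = 100/(-18 + 12*19) + 439/(-396) = 100/(-18 + 228) + 439*(-1/396) = 100/210 - 439/396 = 100*(1/210) - 439/396 = 10/21 - 439/396 = -1753/2772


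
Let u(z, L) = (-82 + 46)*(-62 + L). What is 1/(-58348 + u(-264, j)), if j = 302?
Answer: -1/66988 ≈ -1.4928e-5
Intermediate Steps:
u(z, L) = 2232 - 36*L (u(z, L) = -36*(-62 + L) = 2232 - 36*L)
1/(-58348 + u(-264, j)) = 1/(-58348 + (2232 - 36*302)) = 1/(-58348 + (2232 - 10872)) = 1/(-58348 - 8640) = 1/(-66988) = -1/66988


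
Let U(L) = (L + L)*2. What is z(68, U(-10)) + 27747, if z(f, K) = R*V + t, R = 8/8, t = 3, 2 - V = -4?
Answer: 27756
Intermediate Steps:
V = 6 (V = 2 - 1*(-4) = 2 + 4 = 6)
U(L) = 4*L (U(L) = (2*L)*2 = 4*L)
R = 1 (R = 8*(⅛) = 1)
z(f, K) = 9 (z(f, K) = 1*6 + 3 = 6 + 3 = 9)
z(68, U(-10)) + 27747 = 9 + 27747 = 27756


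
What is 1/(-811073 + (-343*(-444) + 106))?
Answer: -1/658675 ≈ -1.5182e-6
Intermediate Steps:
1/(-811073 + (-343*(-444) + 106)) = 1/(-811073 + (152292 + 106)) = 1/(-811073 + 152398) = 1/(-658675) = -1/658675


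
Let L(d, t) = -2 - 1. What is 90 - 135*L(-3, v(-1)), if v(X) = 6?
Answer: 495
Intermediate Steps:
L(d, t) = -3
90 - 135*L(-3, v(-1)) = 90 - 135*(-3) = 90 + 405 = 495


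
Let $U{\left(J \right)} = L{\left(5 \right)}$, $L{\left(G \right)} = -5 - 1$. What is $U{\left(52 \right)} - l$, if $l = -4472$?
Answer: $4466$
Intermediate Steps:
$L{\left(G \right)} = -6$ ($L{\left(G \right)} = -5 - 1 = -6$)
$U{\left(J \right)} = -6$
$U{\left(52 \right)} - l = -6 - -4472 = -6 + 4472 = 4466$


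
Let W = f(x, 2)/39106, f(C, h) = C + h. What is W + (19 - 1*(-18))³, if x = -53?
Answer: 1980836167/39106 ≈ 50653.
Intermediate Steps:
W = -51/39106 (W = (-53 + 2)/39106 = -51*1/39106 = -51/39106 ≈ -0.0013041)
W + (19 - 1*(-18))³ = -51/39106 + (19 - 1*(-18))³ = -51/39106 + (19 + 18)³ = -51/39106 + 37³ = -51/39106 + 50653 = 1980836167/39106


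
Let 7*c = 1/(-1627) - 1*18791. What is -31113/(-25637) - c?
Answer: 784153270203/291979793 ≈ 2685.6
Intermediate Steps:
c = -30572958/11389 (c = (1/(-1627) - 1*18791)/7 = (-1/1627 - 18791)/7 = (⅐)*(-30572958/1627) = -30572958/11389 ≈ -2684.4)
-31113/(-25637) - c = -31113/(-25637) - 1*(-30572958/11389) = -31113*(-1/25637) + 30572958/11389 = 31113/25637 + 30572958/11389 = 784153270203/291979793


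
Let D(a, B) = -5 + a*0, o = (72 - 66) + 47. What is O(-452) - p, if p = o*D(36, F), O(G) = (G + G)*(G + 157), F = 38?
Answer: 266945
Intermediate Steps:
o = 53 (o = 6 + 47 = 53)
D(a, B) = -5 (D(a, B) = -5 + 0 = -5)
O(G) = 2*G*(157 + G) (O(G) = (2*G)*(157 + G) = 2*G*(157 + G))
p = -265 (p = 53*(-5) = -265)
O(-452) - p = 2*(-452)*(157 - 452) - 1*(-265) = 2*(-452)*(-295) + 265 = 266680 + 265 = 266945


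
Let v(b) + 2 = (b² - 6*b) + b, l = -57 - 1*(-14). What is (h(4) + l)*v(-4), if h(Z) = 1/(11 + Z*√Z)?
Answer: -27744/19 ≈ -1460.2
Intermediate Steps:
l = -43 (l = -57 + 14 = -43)
h(Z) = 1/(11 + Z^(3/2))
v(b) = -2 + b² - 5*b (v(b) = -2 + ((b² - 6*b) + b) = -2 + (b² - 5*b) = -2 + b² - 5*b)
(h(4) + l)*v(-4) = (1/(11 + 4^(3/2)) - 43)*(-2 + (-4)² - 5*(-4)) = (1/(11 + 8) - 43)*(-2 + 16 + 20) = (1/19 - 43)*34 = -816/19*34 = -27744/19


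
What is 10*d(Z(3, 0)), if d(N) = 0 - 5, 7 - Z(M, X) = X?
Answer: -50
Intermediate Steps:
Z(M, X) = 7 - X
d(N) = -5
10*d(Z(3, 0)) = 10*(-5) = -50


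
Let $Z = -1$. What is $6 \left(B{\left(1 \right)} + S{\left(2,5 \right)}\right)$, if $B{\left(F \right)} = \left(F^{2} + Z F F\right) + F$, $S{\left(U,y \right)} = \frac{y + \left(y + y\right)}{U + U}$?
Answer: $\frac{57}{2} \approx 28.5$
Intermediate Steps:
$S{\left(U,y \right)} = \frac{3 y}{2 U}$ ($S{\left(U,y \right)} = \frac{y + 2 y}{2 U} = 3 y \frac{1}{2 U} = \frac{3 y}{2 U}$)
$B{\left(F \right)} = F$ ($B{\left(F \right)} = \left(F^{2} + - F F\right) + F = \left(F^{2} - F^{2}\right) + F = 0 + F = F$)
$6 \left(B{\left(1 \right)} + S{\left(2,5 \right)}\right) = 6 \left(1 + \frac{3}{2} \cdot 5 \cdot \frac{1}{2}\right) = 6 \left(1 + \frac{15}{4}\right) = 6 \cdot \frac{19}{4} = \frac{57}{2}$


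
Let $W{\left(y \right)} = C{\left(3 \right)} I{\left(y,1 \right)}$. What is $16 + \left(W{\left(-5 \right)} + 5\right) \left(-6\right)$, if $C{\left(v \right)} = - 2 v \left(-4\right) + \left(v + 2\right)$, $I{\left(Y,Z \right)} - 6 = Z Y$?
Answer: $-188$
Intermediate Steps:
$I{\left(Y,Z \right)} = 6 + Y Z$ ($I{\left(Y,Z \right)} = 6 + Z Y = 6 + Y Z$)
$C{\left(v \right)} = 2 + 9 v$ ($C{\left(v \right)} = - 2 \left(- 4 v\right) + \left(2 + v\right) = 8 v + \left(2 + v\right) = 2 + 9 v$)
$W{\left(y \right)} = 174 + 29 y$ ($W{\left(y \right)} = \left(2 + 9 \cdot 3\right) \left(6 + y 1\right) = \left(2 + 27\right) \left(6 + y\right) = 29 \left(6 + y\right) = 174 + 29 y$)
$16 + \left(W{\left(-5 \right)} + 5\right) \left(-6\right) = 16 + \left(\left(174 + 29 \left(-5\right)\right) + 5\right) \left(-6\right) = 16 + \left(\left(174 - 145\right) + 5\right) \left(-6\right) = 16 + \left(29 + 5\right) \left(-6\right) = 16 + 34 \left(-6\right) = 16 - 204 = -188$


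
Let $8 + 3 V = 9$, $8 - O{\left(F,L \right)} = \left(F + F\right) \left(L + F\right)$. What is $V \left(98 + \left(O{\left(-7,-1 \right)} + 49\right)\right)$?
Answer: $\frac{43}{3} \approx 14.333$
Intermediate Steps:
$O{\left(F,L \right)} = 8 - 2 F \left(F + L\right)$ ($O{\left(F,L \right)} = 8 - \left(F + F\right) \left(L + F\right) = 8 - 2 F \left(F + L\right)$)
$V = \frac{1}{3}$ ($V = - \frac{8}{3} + \frac{1}{3} \cdot 9 = - \frac{8}{3} + 3 = \frac{1}{3} \approx 0.33333$)
$V \left(98 + \left(O{\left(-7,-1 \right)} + 49\right)\right) = \frac{98 + \left(\left(8 - 2 \left(-7\right)^{2} - \left(-14\right) \left(-1\right)\right) + 49\right)}{3} = \frac{98 + \left(\left(8 - 98 - 14\right) + 49\right)}{3} = \frac{98 + \left(-104 + 49\right)}{3} = \frac{98 - 55}{3} = \frac{1}{3} \cdot 43 = \frac{43}{3}$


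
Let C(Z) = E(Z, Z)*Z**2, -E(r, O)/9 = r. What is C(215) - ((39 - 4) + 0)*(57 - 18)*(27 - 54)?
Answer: -89408520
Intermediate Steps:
E(r, O) = -9*r
C(Z) = -9*Z**3 (C(Z) = (-9*Z)*Z**2 = -9*Z**3)
C(215) - ((39 - 4) + 0)*(57 - 18)*(27 - 54) = -9*215**3 - ((39 - 4) + 0)*(57 - 18)*(27 - 54) = -9*9938375 - (35 + 0)*39*(-27) = -89445375 - 35*(-1053) = -89445375 - 1*(-36855) = -89445375 + 36855 = -89408520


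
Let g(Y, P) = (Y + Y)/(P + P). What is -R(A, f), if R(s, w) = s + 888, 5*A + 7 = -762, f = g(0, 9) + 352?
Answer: -3671/5 ≈ -734.20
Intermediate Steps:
g(Y, P) = Y/P (g(Y, P) = (2*Y)/((2*P)) = (2*Y)*(1/(2*P)) = Y/P)
f = 352 (f = 0/9 + 352 = 0*(1/9) + 352 = 0 + 352 = 352)
A = -769/5 (A = -7/5 + (1/5)*(-762) = -7/5 - 762/5 = -769/5 ≈ -153.80)
R(s, w) = 888 + s
-R(A, f) = -(888 - 769/5) = -1*3671/5 = -3671/5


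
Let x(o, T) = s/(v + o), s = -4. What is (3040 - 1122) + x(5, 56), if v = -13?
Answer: 3837/2 ≈ 1918.5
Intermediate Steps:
x(o, T) = -4/(-13 + o)
(3040 - 1122) + x(5, 56) = (3040 - 1122) - 4/(-13 + 5) = 1918 - 4/(-8) = 1918 - 4*(-⅛) = 1918 + ½ = 3837/2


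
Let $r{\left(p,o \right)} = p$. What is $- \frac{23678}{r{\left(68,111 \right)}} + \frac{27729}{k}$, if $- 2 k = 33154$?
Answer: $- \frac{197197889}{563618} \approx -349.88$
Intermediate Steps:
$k = -16577$ ($k = \left(- \frac{1}{2}\right) 33154 = -16577$)
$- \frac{23678}{r{\left(68,111 \right)}} + \frac{27729}{k} = - \frac{23678}{68} + \frac{27729}{-16577} = \left(-23678\right) \frac{1}{68} + 27729 \left(- \frac{1}{16577}\right) = - \frac{11839}{34} - \frac{27729}{16577} = - \frac{197197889}{563618}$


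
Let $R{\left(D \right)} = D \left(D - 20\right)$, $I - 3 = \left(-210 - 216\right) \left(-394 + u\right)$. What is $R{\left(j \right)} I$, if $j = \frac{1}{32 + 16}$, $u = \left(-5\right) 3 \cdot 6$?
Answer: $- \frac{65911111}{768} \approx -85822.0$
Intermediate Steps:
$u = -90$ ($u = \left(-15\right) 6 = -90$)
$I = 206187$ ($I = 3 + \left(-210 - 216\right) \left(-394 - 90\right) = 3 - -206184 = 3 + 206184 = 206187$)
$j = \frac{1}{48} \approx 0.020833$
$R{\left(D \right)} = D \left(-20 + D\right)$
$R{\left(j \right)} I = \frac{-20 + \frac{1}{48}}{48} \cdot 206187 = \frac{1}{48} \left(- \frac{959}{48}\right) 206187 = \left(- \frac{959}{2304}\right) 206187 = - \frac{65911111}{768}$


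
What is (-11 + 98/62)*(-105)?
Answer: 30660/31 ≈ 989.03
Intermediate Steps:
(-11 + 98/62)*(-105) = (-11 + 98*(1/62))*(-105) = (-11 + 49/31)*(-105) = -292/31*(-105) = 30660/31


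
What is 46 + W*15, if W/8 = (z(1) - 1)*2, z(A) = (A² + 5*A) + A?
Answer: 1486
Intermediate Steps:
z(A) = A² + 6*A
W = 96 (W = 8*((1*(6 + 1) - 1)*2) = 8*((1*7 - 1)*2) = 8*((7 - 1)*2) = 8*(6*2) = 8*12 = 96)
46 + W*15 = 46 + 96*15 = 46 + 1440 = 1486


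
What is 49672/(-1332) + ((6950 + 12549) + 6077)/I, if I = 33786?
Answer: -2537270/69449 ≈ -36.534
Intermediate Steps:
49672/(-1332) + ((6950 + 12549) + 6077)/I = 49672/(-1332) + ((6950 + 12549) + 6077)/33786 = 49672*(-1/1332) + (19499 + 6077)*(1/33786) = -12418/333 + 25576*(1/33786) = -12418/333 + 12788/16893 = -2537270/69449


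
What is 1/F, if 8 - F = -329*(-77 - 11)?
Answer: -1/28944 ≈ -3.4549e-5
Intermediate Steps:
F = -28944 (F = 8 - (-329)*(-77 - 11) = 8 - (-329)*(-88) = 8 - 1*28952 = 8 - 28952 = -28944)
1/F = 1/(-28944) = -1/28944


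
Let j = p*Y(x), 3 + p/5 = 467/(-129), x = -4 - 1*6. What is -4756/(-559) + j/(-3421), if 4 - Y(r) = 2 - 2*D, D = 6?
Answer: 49587968/5737017 ≈ 8.6435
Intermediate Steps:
x = -10 (x = -4 - 6 = -10)
Y(r) = 14 (Y(r) = 4 - (2 - 2*6) = 4 - (2 - 12) = 4 - 1*(-10) = 4 + 10 = 14)
p = -4270/129 (p = -15 + 5*(467/(-129)) = -15 + 5*(467*(-1/129)) = -15 + 5*(-467/129) = -15 - 2335/129 = -4270/129 ≈ -33.101)
j = -59780/129 (j = -4270/129*14 = -59780/129 ≈ -463.41)
-4756/(-559) + j/(-3421) = -4756/(-559) - 59780/129/(-3421) = -4756*(-1/559) - 59780/129*(-1/3421) = 4756/559 + 59780/441309 = 49587968/5737017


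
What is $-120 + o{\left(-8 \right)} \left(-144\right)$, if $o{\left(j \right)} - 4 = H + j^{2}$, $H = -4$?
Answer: $-9336$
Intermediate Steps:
$o{\left(j \right)} = j^{2}$ ($o{\left(j \right)} = 4 + \left(-4 + j^{2}\right) = j^{2}$)
$-120 + o{\left(-8 \right)} \left(-144\right) = -120 + \left(-8\right)^{2} \left(-144\right) = -120 + 64 \left(-144\right) = -120 - 9216 = -9336$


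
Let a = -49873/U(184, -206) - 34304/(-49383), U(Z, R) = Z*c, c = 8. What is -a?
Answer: 2412382871/72691776 ≈ 33.186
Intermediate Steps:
U(Z, R) = 8*Z (U(Z, R) = Z*8 = 8*Z)
a = -2412382871/72691776 (a = -49873/(8*184) - 34304/(-49383) = -49873/1472 - 34304*(-1/49383) = -49873*1/1472 + 34304/49383 = -49873/1472 + 34304/49383 = -2412382871/72691776 ≈ -33.186)
-a = -1*(-2412382871/72691776) = 2412382871/72691776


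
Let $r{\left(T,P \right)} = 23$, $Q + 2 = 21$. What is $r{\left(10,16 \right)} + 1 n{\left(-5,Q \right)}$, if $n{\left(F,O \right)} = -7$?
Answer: $16$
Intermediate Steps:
$Q = 19$ ($Q = -2 + 21 = 19$)
$r{\left(10,16 \right)} + 1 n{\left(-5,Q \right)} = 23 + 1 \left(-7\right) = 23 - 7 = 16$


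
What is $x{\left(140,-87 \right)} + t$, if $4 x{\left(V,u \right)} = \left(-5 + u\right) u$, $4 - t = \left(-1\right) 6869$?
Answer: $8874$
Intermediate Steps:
$t = 6873$ ($t = 4 - \left(-1\right) 6869 = 4 - -6869 = 4 + 6869 = 6873$)
$x{\left(V,u \right)} = \frac{u \left(-5 + u\right)}{4}$ ($x{\left(V,u \right)} = \frac{\left(-5 + u\right) u}{4} = \frac{u \left(-5 + u\right)}{4}$)
$x{\left(140,-87 \right)} + t = \frac{1}{4} \left(-87\right) \left(-5 - 87\right) + 6873 = \frac{1}{4} \left(-87\right) \left(-92\right) + 6873 = 2001 + 6873 = 8874$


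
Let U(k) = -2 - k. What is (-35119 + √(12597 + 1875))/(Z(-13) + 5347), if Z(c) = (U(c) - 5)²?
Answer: -5017/769 + 6*√402/5383 ≈ -6.5017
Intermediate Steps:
Z(c) = (-7 - c)² (Z(c) = ((-2 - c) - 5)² = (-7 - c)²)
(-35119 + √(12597 + 1875))/(Z(-13) + 5347) = (-35119 + √(12597 + 1875))/((7 - 13)² + 5347) = (-35119 + √14472)/((-6)² + 5347) = (-35119 + 6*√402)/(36 + 5347) = (-35119 + 6*√402)/5383 = (-35119 + 6*√402)*(1/5383) = -5017/769 + 6*√402/5383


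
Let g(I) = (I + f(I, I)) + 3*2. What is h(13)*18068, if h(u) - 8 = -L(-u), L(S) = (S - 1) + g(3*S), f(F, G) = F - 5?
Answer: 1788732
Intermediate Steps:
f(F, G) = -5 + F
g(I) = 1 + 2*I (g(I) = (I + (-5 + I)) + 3*2 = (-5 + 2*I) + 6 = 1 + 2*I)
L(S) = 7*S (L(S) = (S - 1) + (1 + 2*(3*S)) = (-1 + S) + (1 + 6*S) = 7*S)
h(u) = 8 + 7*u (h(u) = 8 - 7*(-u) = 8 - (-7)*u = 8 + 7*u)
h(13)*18068 = (8 + 7*13)*18068 = (8 + 91)*18068 = 99*18068 = 1788732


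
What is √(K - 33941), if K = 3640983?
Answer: √3607042 ≈ 1899.2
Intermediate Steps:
√(K - 33941) = √(3640983 - 33941) = √3607042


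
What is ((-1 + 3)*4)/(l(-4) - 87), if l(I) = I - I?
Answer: -8/87 ≈ -0.091954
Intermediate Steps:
l(I) = 0
((-1 + 3)*4)/(l(-4) - 87) = ((-1 + 3)*4)/(0 - 87) = (2*4)/(-87) = -1/87*8 = -8/87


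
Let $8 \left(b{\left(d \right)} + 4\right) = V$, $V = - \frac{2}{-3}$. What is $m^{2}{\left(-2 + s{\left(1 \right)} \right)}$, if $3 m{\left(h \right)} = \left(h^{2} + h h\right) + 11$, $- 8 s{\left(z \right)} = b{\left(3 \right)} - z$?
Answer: $\frac{4675414129}{191102976} \approx 24.465$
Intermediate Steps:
$V = \frac{2}{3}$ ($V = \left(-2\right) \left(- \frac{1}{3}\right) = \frac{2}{3} \approx 0.66667$)
$b{\left(d \right)} = - \frac{47}{12}$ ($b{\left(d \right)} = -4 + \frac{1}{8} \cdot \frac{2}{3} = -4 + \frac{1}{12} = - \frac{47}{12}$)
$s{\left(z \right)} = \frac{47}{96} + \frac{z}{8}$ ($s{\left(z \right)} = - \frac{- \frac{47}{12} - z}{8} = \frac{47}{96} + \frac{z}{8}$)
$m{\left(h \right)} = \frac{11}{3} + \frac{2 h^{2}}{3}$ ($m{\left(h \right)} = \frac{\left(h^{2} + h h\right) + 11}{3} = \frac{\left(h^{2} + h^{2}\right) + 11}{3} = \frac{2 h^{2} + 11}{3} = \frac{11 + 2 h^{2}}{3} = \frac{11}{3} + \frac{2 h^{2}}{3}$)
$m^{2}{\left(-2 + s{\left(1 \right)} \right)} = \left(\frac{11}{3} + \frac{2 \left(-2 + \left(\frac{47}{96} + \frac{1}{8} \cdot 1\right)\right)^{2}}{3}\right)^{2} = \left(\frac{11}{3} + \frac{2 \left(-2 + \left(\frac{47}{96} + \frac{1}{8}\right)\right)^{2}}{3}\right)^{2} = \left(\frac{11}{3} + \frac{2 \left(-2 + \frac{59}{96}\right)^{2}}{3}\right)^{2} = \left(\frac{11}{3} + \frac{2 \left(- \frac{133}{96}\right)^{2}}{3}\right)^{2} = \left(\frac{11}{3} + \frac{2}{3} \cdot \frac{17689}{9216}\right)^{2} = \left(\frac{11}{3} + \frac{17689}{13824}\right)^{2} = \left(\frac{68377}{13824}\right)^{2} = \frac{4675414129}{191102976}$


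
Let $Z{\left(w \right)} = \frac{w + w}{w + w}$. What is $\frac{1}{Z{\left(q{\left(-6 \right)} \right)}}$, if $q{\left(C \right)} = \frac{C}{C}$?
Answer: $1$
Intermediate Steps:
$q{\left(C \right)} = 1$
$Z{\left(w \right)} = 1$ ($Z{\left(w \right)} = \frac{2 w}{2 w} = 2 w \frac{1}{2 w} = 1$)
$\frac{1}{Z{\left(q{\left(-6 \right)} \right)}} = 1^{-1} = 1$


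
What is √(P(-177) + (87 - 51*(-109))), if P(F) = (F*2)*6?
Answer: √3522 ≈ 59.346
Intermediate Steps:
P(F) = 12*F (P(F) = (2*F)*6 = 12*F)
√(P(-177) + (87 - 51*(-109))) = √(12*(-177) + (87 - 51*(-109))) = √(-2124 + (87 + 5559)) = √(-2124 + 5646) = √3522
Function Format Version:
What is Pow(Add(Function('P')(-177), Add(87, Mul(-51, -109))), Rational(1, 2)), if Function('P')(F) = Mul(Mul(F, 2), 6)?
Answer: Pow(3522, Rational(1, 2)) ≈ 59.346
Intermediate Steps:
Function('P')(F) = Mul(12, F) (Function('P')(F) = Mul(Mul(2, F), 6) = Mul(12, F))
Pow(Add(Function('P')(-177), Add(87, Mul(-51, -109))), Rational(1, 2)) = Pow(Add(Mul(12, -177), Add(87, Mul(-51, -109))), Rational(1, 2)) = Pow(Add(-2124, Add(87, 5559)), Rational(1, 2)) = Pow(Add(-2124, 5646), Rational(1, 2)) = Pow(3522, Rational(1, 2))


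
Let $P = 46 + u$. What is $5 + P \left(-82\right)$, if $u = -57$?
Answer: $907$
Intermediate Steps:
$P = -11$ ($P = 46 - 57 = -11$)
$5 + P \left(-82\right) = 5 - -902 = 5 + 902 = 907$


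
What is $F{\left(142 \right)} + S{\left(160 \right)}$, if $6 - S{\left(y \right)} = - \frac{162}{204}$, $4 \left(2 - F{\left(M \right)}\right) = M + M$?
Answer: $- \frac{2115}{34} \approx -62.206$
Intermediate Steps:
$F{\left(M \right)} = 2 - \frac{M}{2}$ ($F{\left(M \right)} = 2 - \frac{M + M}{4} = 2 - \frac{2 M}{4} = 2 - \frac{M}{2}$)
$S{\left(y \right)} = \frac{231}{34}$ ($S{\left(y \right)} = 6 - - \frac{162}{204} = 6 - \left(-162\right) \frac{1}{204} = 6 - - \frac{27}{34} = 6 + \frac{27}{34} = \frac{231}{34}$)
$F{\left(142 \right)} + S{\left(160 \right)} = \left(2 - 71\right) + \frac{231}{34} = -69 + \frac{231}{34} = - \frac{2115}{34}$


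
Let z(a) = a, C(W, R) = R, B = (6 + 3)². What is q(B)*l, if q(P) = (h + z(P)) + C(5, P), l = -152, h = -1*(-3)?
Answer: -25080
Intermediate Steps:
B = 81 (B = 9² = 81)
h = 3
q(P) = 3 + 2*P (q(P) = (3 + P) + P = 3 + 2*P)
q(B)*l = (3 + 2*81)*(-152) = (3 + 162)*(-152) = 165*(-152) = -25080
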